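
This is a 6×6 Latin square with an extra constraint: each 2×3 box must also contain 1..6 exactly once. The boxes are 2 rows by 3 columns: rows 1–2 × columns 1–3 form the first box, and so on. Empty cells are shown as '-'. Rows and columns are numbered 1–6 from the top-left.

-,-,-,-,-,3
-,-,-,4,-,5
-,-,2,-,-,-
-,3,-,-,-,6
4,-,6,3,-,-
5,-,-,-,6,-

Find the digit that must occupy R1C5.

1

R4C1 = 1 (sole candidate).
R3C1 = 6 (sole candidate).
R1C1 = 2 (sole candidate).
R1C5 = 1: row 1 has {2,3}; col 5 has {6}; box has {3,4,5} → only 1 remains.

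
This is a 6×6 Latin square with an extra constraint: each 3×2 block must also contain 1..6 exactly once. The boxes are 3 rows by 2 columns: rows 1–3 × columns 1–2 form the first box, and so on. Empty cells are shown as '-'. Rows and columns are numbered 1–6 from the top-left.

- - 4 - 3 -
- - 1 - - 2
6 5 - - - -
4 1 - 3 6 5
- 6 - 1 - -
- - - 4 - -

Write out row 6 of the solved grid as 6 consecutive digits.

R1C2 = 2 (sole candidate).
R2C1 = 3 (sole candidate).
R2C2 = 4 (sole candidate).
R2C5 = 5 (sole candidate).
R3C4 = 2 (sole candidate).
R4C3 = 2 (sole candidate).
R5C3 = 5 (sole candidate).
R6C2 = 3: row 6 has {4}; col 2 has {1,2,4,5,6}; box has {1,4,6} → only 3 remains.
R6C3 = 6: row 6 has {3,4}; col 3 has {1,2,4,5}; box has {1,2,3,4,5} → only 6 remains.
R6C6 = 1: row 6 has {3,4,6}; col 6 has {2,5}; box has {5,6} → only 1 remains.
R1C1 = 1 (sole candidate).
R1C6 = 6 (sole candidate).
R2C4 = 6 (sole candidate).
R3C3 = 3 (sole candidate).
R3C6 = 4 (sole candidate).
R5C1 = 2 (sole candidate).
R5C5 = 4 (sole candidate).
R5C6 = 3 (sole candidate).
R6C1 = 5: row 6 has {1,3,4,6}; col 1 has {1,2,3,4,6}; box has {1,2,3,4,6} → only 5 remains.
R6C5 = 2: row 6 has {1,3,4,5,6}; col 5 has {3,4,5,6}; box has {1,3,4,5,6} → only 2 remains.

536421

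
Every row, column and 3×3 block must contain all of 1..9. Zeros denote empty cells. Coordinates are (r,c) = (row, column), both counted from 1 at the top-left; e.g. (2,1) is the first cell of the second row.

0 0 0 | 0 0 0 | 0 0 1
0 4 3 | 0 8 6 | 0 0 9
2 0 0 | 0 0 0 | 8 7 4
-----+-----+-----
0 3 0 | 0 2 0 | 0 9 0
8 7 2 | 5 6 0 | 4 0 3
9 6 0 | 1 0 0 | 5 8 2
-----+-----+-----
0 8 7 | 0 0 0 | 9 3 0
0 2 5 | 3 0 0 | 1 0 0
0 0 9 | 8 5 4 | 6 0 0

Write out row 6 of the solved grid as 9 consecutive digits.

(2,7) = 2 (sole candidate).
(2,8) = 5 (sole candidate).
(3,4) = 9 (sole candidate).
(4,7) = 7 (sole candidate).
(4,9) = 6 (sole candidate).
(5,6) = 9 (sole candidate).
(5,8) = 1 (sole candidate).
(6,3) = 4: row 6 has {1,2,5,6,8,9}; col 3 has {2,3,5,7,9}; box has {2,3,6,7,8,9} → only 4 remains.
(7,5) = 1 (sole candidate).
(7,6) = 2 (sole candidate).
(7,9) = 5 (sole candidate).
(8,6) = 7 (sole candidate).
(8,8) = 4 (sole candidate).
(8,9) = 8 (sole candidate).
(9,2) = 1 (sole candidate).
(9,8) = 2 (sole candidate).
(9,9) = 7 (sole candidate).
(1,7) = 3 (sole candidate).
(1,8) = 6 (sole candidate).
(2,4) = 7 (sole candidate).
(3,2) = 5 (sole candidate).
(3,5) = 3 (sole candidate).
(3,6) = 1 (sole candidate).
(4,3) = 1 (sole candidate).
(4,4) = 4 (sole candidate).
(4,6) = 8 (sole candidate).
(6,5) = 7: row 6 has {1,2,4,5,6,8,9}; col 5 has {1,2,3,5,6,8}; box has {1,2,4,5,6,8,9} → only 7 remains.
(6,6) = 3: row 6 has {1,2,4,5,6,7,8,9}; col 6 has {1,2,4,6,7,8,9}; box has {1,2,4,5,6,7,8,9} → only 3 remains.

964173582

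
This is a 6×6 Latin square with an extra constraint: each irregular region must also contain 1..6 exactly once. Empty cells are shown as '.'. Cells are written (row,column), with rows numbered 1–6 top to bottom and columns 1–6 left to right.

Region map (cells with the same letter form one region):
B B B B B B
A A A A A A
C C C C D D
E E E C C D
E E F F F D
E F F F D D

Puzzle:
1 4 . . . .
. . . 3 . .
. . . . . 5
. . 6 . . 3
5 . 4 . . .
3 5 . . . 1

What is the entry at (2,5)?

1

(6,3) = 2: row 6 has {1,3,5}; col 3 has {4,6}; region has {4,5} → only 2 remains.
(6,4) = 6: row 6 has {1,2,3,5}; col 4 has {3}; region has {2,4,5} → only 6 remains.
(6,5) = 4: row 6 has {1,2,3,5,6}; col 5 has {}; region has {1,3,5} → only 4 remains.
(5,4) = 1: row 5 has {4,5}; col 4 has {3,6}; region has {2,4,5,6} → only 1 remains.
(5,5) = 3: row 5 has {1,4,5}; col 5 has {4}; region has {1,2,4,5,6} → only 3 remains.
(5,2) = 2: row 5 has {1,3,4,5}; col 2 has {4,5}; region has {3,5,6} → only 2 remains.
(5,6) = 6: row 5 has {1,2,3,4,5}; col 6 has {1,3,5}; region has {1,3,4,5} → only 6 remains.
(1,6) = 2: row 1 has {1,4}; col 6 has {1,3,5,6}; region has {1,4} → only 2 remains.
(2,6) = 4: row 2 has {3}; col 6 has {1,2,3,5,6}; region has {3} → only 4 remains.
(3,5) = 2: row 3 has {5}; col 5 has {3,4}; region has {1,3,4,5,6} → only 2 remains.
(4,1) = 4: row 4 has {3,6}; col 1 has {1,3,5}; region has {2,3,5,6} → only 4 remains.
(4,2) = 1: row 4 has {3,4,6}; col 2 has {2,4,5}; region has {2,3,4,5,6} → only 1 remains.
(4,5) = 5: row 4 has {1,3,4,6}; col 5 has {2,3,4}; region has {} → only 5 remains.
(1,4) = 5: row 1 has {1,2,4}; col 4 has {1,3,6}; region has {1,2,4} → only 5 remains.
(1,5) = 6: row 1 has {1,2,4,5}; col 5 has {2,3,4,5}; region has {1,2,4,5} → only 6 remains.
(2,2) = 6: row 2 has {3,4}; col 2 has {1,2,4,5}; region has {3,4} → only 6 remains.
(2,5) = 1: row 2 has {3,4,6}; col 5 has {2,3,4,5,6}; region has {3,4,6} → only 1 remains.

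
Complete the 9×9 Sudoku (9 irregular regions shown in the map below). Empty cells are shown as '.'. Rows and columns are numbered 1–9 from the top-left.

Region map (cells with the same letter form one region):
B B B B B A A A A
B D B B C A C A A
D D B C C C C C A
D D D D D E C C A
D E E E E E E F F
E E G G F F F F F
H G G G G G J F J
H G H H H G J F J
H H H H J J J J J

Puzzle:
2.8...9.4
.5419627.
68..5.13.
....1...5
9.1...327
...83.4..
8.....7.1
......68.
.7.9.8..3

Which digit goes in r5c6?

5

r1c8 = 1: row 1 has {2,4,8,9}; col 8 has {2,3,7,8}; region has {4,5,6,7,9} → only 1 remains.
r2c1 = 3: row 2 has {1,2,4,5,6,7,9}; col 1 has {2,6,8,9}; region has {1,2,4,8} → only 3 remains.
r2c9 = 8: row 2 has {1,2,3,4,5,6,7,9}; col 9 has {1,3,4,5,7}; region has {1,4,5,6,7,9} → only 8 remains.
r3c9 = 2: row 3 has {1,3,5,6,8}; col 9 has {1,3,4,5,7,8}; region has {1,4,5,6,7,8,9} → only 2 remains.
r4c7 = 8: row 4 has {1,5}; col 7 has {1,2,3,4,6,7,9}; region has {1,2,3,5,9} → only 8 remains.
r8c9 = 9: row 8 has {6,8}; col 9 has {1,2,3,4,5,7,8}; region has {1,3,6,7,8} → only 9 remains.
r9c7 = 5: row 9 has {3,7,8,9}; col 7 has {1,2,3,4,6,7,8,9}; region has {1,3,6,7,8,9} → only 5 remains.
r9c8 = 4: row 9 has {3,5,7,8,9}; col 8 has {1,2,3,7,8}; region has {1,3,5,6,7,8,9} → only 4 remains.
r1c2 = 6: row 1 has {1,2,4,8,9}; col 2 has {5,7,8}; region has {1,2,3,4,8} → only 6 remains.
r1c5 = 7: row 1 has {1,2,4,6,8,9}; col 5 has {1,3,5,9}; region has {1,2,3,4,6,8} → only 7 remains.
r1c6 = 3: row 1 has {1,2,4,6,7,8,9}; col 6 has {6,8}; region has {1,2,4,5,6,7,8,9} → only 3 remains.
r3c3 = 9: row 3 has {1,2,3,5,6,8}; col 3 has {1,4,8}; region has {1,2,3,4,6,7,8} → only 9 remains.
r4c8 = 6: row 4 has {1,5,8}; col 8 has {1,2,3,4,7,8}; region has {1,2,3,5,8,9} → only 6 remains.
r5c2 = 4: row 5 has {1,2,3,7,9}; col 2 has {5,6,7,8}; region has {1,3} → only 4 remains.
r5c6 = 5: row 5 has {1,2,3,4,7,9}; col 6 has {3,6,8}; region has {1,3,4} → only 5 remains.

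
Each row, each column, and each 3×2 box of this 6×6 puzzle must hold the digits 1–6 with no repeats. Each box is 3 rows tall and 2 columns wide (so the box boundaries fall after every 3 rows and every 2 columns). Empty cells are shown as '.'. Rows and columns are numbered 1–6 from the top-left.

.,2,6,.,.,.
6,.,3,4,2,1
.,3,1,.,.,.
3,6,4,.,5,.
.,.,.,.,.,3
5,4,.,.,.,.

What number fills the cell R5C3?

R1C4 = 5 (sole candidate).
R1C6 = 4 (sole candidate).
R2C2 = 5 (sole candidate).
R3C1 = 4 (sole candidate).
R3C4 = 2 (sole candidate).
R3C5 = 6 (sole candidate).
R3C6 = 5 (sole candidate).
R4C4 = 1 (sole candidate).
R4C6 = 2 (sole candidate).
R5C2 = 1 (sole candidate).
R5C4 = 6 (sole candidate).
R5C5 = 4 (sole candidate).
R6C3 = 2 (sole candidate).
R6C4 = 3 (sole candidate).
R6C5 = 1 (sole candidate).
R6C6 = 6 (sole candidate).
R1C1 = 1 (sole candidate).
R1C5 = 3 (sole candidate).
R5C1 = 2 (sole candidate).
R5C3 = 5: row 5 has {1,2,3,4,6}; col 3 has {1,2,3,4,6}; box has {1,2,3,4,6} → only 5 remains.

5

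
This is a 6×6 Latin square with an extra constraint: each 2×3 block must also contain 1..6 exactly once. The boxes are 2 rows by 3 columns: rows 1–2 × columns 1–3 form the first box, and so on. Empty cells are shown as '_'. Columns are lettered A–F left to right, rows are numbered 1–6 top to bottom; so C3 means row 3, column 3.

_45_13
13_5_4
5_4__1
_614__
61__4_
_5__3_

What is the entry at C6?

A1 = 2 (sole candidate).
D1 = 6 (sole candidate).
C2 = 6 (sole candidate).
E2 = 2 (sole candidate).
B3 = 2 (sole candidate).
D3 = 3 (sole candidate).
E3 = 6 (sole candidate).
A4 = 3 (sole candidate).
E4 = 5 (sole candidate).
F4 = 2 (sole candidate).
D5 = 2 (sole candidate).
F5 = 5 (sole candidate).
A6 = 4 (sole candidate).
C6 = 2: row 6 has {3,4,5}; col 3 has {1,4,5,6}; box has {1,4,5,6} → only 2 remains.

2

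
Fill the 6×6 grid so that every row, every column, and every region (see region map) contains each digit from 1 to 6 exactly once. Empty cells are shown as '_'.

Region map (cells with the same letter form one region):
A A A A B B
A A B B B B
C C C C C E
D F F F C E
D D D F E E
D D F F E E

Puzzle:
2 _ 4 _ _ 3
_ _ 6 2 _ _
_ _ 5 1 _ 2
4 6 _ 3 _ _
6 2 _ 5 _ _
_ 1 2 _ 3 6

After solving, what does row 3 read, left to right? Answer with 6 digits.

345162

r1c2 = 5 (sole candidate).
r1c4 = 6 (sole candidate).
r1c5 = 1 (sole candidate).
r2c2 = 3 (sole candidate).
r3c1 = 3: row 3 has {1,2,5}; col 1 has {2,4,6}; region has {1,5} → only 3 remains.
r3c2 = 4: row 3 has {1,2,3,5}; col 2 has {1,2,3,5,6}; region has {1,3,5} → only 4 remains.
r3c5 = 6: row 3 has {1,2,3,4,5}; col 5 has {1,3}; region has {1,3,4,5} → only 6 remains.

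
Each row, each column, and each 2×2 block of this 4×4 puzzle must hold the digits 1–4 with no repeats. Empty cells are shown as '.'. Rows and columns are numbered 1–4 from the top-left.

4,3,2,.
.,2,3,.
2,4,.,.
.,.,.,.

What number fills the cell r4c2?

r1c4 = 1 (sole candidate).
r2c1 = 1 (sole candidate).
r2c4 = 4 (sole candidate).
r3c3 = 1 (sole candidate).
r3c4 = 3 (sole candidate).
r4c1 = 3 (sole candidate).
r4c2 = 1: row 4 has {3}; col 2 has {2,3,4}; box has {2,3,4} → only 1 remains.

1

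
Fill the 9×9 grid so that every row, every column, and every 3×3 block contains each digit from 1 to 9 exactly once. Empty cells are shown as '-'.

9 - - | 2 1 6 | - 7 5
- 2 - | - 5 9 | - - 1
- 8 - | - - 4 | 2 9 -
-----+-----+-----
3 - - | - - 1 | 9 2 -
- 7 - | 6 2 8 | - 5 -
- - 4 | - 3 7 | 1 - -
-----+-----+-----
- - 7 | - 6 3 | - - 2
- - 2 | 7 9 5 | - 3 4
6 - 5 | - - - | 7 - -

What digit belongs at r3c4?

3

r1c3 = 3: row 1 has {1,2,5,6,7,9}; col 3 has {2,4,5,7}; box has {2,8,9} → only 3 remains.
r2c3 = 6: row 2 has {1,2,5,9}; col 3 has {2,3,4,5,7}; box has {2,3,8,9} → only 6 remains.
r3c3 = 1: row 3 has {2,4,8,9}; col 3 has {2,3,4,5,6,7}; box has {2,3,6,8,9} → only 1 remains.
r3c4 = 3: row 3 has {1,2,4,8,9}; col 4 has {2,6,7}; box has {1,2,4,5,6,9} → only 3 remains.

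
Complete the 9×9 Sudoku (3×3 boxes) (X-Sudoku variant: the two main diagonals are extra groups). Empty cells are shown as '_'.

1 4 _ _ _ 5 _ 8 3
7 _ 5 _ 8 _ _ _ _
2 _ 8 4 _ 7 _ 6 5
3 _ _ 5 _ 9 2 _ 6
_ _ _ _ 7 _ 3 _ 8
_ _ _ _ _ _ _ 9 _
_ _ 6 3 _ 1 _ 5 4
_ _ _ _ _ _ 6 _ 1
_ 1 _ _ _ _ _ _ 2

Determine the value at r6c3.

1

r1c3 = 9 (sole candidate).
r1c7 = 7 (sole candidate).
r2c9 = 9 (sole candidate).
r3c2 = 3 (sole candidate).
r3c7 = 1 (sole candidate).
r6c9 = 7 (sole candidate).
r7c7 = 9 (sole candidate).
r8c8 = 3 (sole candidate).
r9c7 = 8 (sole candidate).
r9c8 = 7 (sole candidate).
r2c2 = 6 (sole candidate).
r2c7 = 4 (sole candidate).
r2c8 = 2 (sole candidate).
r3c5 = 9 (sole candidate).
r6c4 = 8 (sole candidate).
r6c6 = 4 (sole candidate).
r6c7 = 5 (sole candidate).
r7c1 = 8 (sole candidate).
r7c5 = 2 (sole candidate).
r8c2 = 5 (sole candidate).
r8c5 = 4 (sole candidate).
r8c6 = 8 (sole candidate).
r9c1 = 4 (sole candidate).
r9c3 = 3 (sole candidate).
r9c6 = 6 (sole candidate).
r1c5 = 6 (sole candidate).
r2c4 = 1 (sole candidate).
r2c6 = 3 (sole candidate).
r4c5 = 1 (sole candidate).
r4c8 = 4 (sole candidate).
r5c6 = 2 (sole candidate).
r5c8 = 1 (sole candidate).
r6c1 = 6 (sole candidate).
r6c2 = 2 (sole candidate).
r6c3 = 1: row 6 has {2,4,5,6,7,8,9}; col 3 has {3,5,6,8,9}; box has {2,3,6} → only 1 remains.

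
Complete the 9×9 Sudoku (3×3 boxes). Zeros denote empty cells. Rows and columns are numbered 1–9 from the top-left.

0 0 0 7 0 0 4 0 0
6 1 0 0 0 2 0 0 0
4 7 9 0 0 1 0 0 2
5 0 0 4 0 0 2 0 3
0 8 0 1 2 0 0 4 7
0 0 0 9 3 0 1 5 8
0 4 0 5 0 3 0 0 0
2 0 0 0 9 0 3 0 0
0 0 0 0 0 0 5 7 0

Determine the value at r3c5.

r6c1 = 7: row 6 has {1,3,5,8,9}; col 1 has {2,4,5,6}; box has {5,8} → only 7 remains.
r6c6 = 6: row 6 has {1,3,5,7,8,9}; col 6 has {1,2,3}; box has {1,2,3,4,9} → only 6 remains.
r5c6 = 5: row 5 has {1,2,4,7,8}; col 6 has {1,2,3,6}; box has {1,2,3,4,6,9} → only 5 remains.
r6c2 = 2: row 6 has {1,3,5,6,7,8,9}; col 2 has {1,4,7,8}; box has {5,7,8} → only 2 remains.
r6c3 = 4: row 6 has {1,2,3,5,6,7,8,9}; col 3 has {9}; box has {2,5,7,8} → only 4 remains.
r1c3 = 2: in row 1, 2 can only go here (every other open cell in that row sees a 2).
r2c5 = 4: in row 2, 4 can only go here (every other open cell in that row sees a 4).
r2c7 = 7: in row 2, 7 can only go here (every other open cell in that row sees a 7).
r3c5 = 5: in row 3, 5 can only go here (every other open cell in that row sees a 5).

5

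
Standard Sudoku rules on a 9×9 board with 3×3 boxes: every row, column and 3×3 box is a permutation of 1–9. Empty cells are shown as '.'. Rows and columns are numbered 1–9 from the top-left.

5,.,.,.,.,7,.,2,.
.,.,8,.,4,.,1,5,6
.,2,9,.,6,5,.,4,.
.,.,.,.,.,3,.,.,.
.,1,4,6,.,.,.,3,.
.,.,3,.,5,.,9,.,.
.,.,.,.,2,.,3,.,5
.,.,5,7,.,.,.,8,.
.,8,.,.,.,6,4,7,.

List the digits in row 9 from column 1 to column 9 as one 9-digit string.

row 1, column 7 = 8 (sole candidate).
row 3, column 7 = 7 (sole candidate).
row 3, column 9 = 3 (sole candidate).
row 1, column 9 = 9 (sole candidate).
row 3, column 1 = 1 (sole candidate).
row 3, column 4 = 8 (sole candidate).
row 1, column 3 = 6 (sole candidate).
row 1, column 2 = 4 (hidden single in row 1).
row 5, column 7 = 5 (hidden single in row 5).
row 4, column 2 = 5 (hidden single in row 4).
row 7, column 6 = 8 (hidden single in row 7).
row 9, column 4 = 5: in row 9, 5 can only go here (every other open cell in that row sees a 5).
row 7, column 8 = 9 (hidden single in column 8).
row 8, column 2 = 9 (hidden single in column 2).
row 9, column 5 = 9: in row 9, 9 can only go here (every other open cell in that row sees a 9).
row 9, column 1 = 3: in row 9, 3 can only go here (every other open cell in that row sees a 3).
row 2, column 1 = 7 (sole candidate).
row 2, column 2 = 3 (sole candidate).
row 8, column 5 = 3 (hidden single in row 8).
row 1, column 5 = 1 (sole candidate).
row 1, column 4 = 3 (sole candidate).
row 8, column 7 = 6 (hidden single in box 9).
row 4, column 7 = 2 (sole candidate).
row 4, column 3 = 7 (sole candidate).
row 4, column 5 = 8 (sole candidate).
row 5, column 5 = 7 (sole candidate).
row 5, column 9 = 8 (sole candidate).
row 6, column 2 = 6 (sole candidate).
row 6, column 8 = 1 (sole candidate).
row 7, column 2 = 7 (sole candidate).
row 7, column 3 = 1 (sole candidate).
row 7, column 4 = 4 (sole candidate).
row 8, column 6 = 1 (sole candidate).
row 8, column 9 = 2 (sole candidate).
row 9, column 3 = 2: row 9 has {3,4,5,6,7,8,9}; col 3 has {1,3,4,5,6,7,8,9}; box has {1,3,5,7,8,9} → only 2 remains.
row 9, column 9 = 1: row 9 has {2,3,4,5,6,7,8,9}; col 9 has {2,3,5,6,8,9}; box has {2,3,4,5,6,7,8,9} → only 1 remains.

382596471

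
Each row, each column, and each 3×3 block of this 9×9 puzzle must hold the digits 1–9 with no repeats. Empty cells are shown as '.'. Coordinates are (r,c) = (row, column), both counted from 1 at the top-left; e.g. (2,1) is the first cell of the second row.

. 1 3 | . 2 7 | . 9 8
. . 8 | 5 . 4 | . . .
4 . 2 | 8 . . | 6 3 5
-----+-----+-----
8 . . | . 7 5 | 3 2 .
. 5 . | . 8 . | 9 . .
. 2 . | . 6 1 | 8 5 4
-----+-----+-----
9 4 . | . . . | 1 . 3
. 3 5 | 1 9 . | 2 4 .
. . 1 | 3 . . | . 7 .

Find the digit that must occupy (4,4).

4

(1,4) = 6 (sole candidate).
(1,7) = 4 (sole candidate).
(2,7) = 7 (sole candidate).
(2,8) = 1 (sole candidate).
(2,9) = 2 (sole candidate).
(3,5) = 1 (sole candidate).
(3,6) = 9 (sole candidate).
(5,8) = 6 (sole candidate).
(6,4) = 9 (sole candidate).
(7,5) = 5 (sole candidate).
(7,8) = 8 (sole candidate).
(8,9) = 6 (sole candidate).
(9,5) = 4 (sole candidate).
(9,7) = 5 (sole candidate).
(9,9) = 9 (sole candidate).
(1,1) = 5 (sole candidate).
(2,1) = 6 (sole candidate).
(2,2) = 9 (sole candidate).
(2,5) = 3 (sole candidate).
(3,2) = 7 (sole candidate).
(4,2) = 6 (sole candidate).
(4,4) = 4: row 4 has {2,3,5,6,7,8}; col 4 has {1,3,5,6,8,9}; box has {1,5,6,7,8,9} → only 4 remains.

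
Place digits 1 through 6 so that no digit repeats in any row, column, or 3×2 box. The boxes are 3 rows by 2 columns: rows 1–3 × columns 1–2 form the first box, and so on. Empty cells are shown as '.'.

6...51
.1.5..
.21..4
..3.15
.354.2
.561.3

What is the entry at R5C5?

6

R1C2 = 4: row 1 has {1,5,6}; col 2 has {1,2,3,5}; box has {1,2,6} → only 4 remains.
R1C3 = 2: row 1 has {1,4,5,6}; col 3 has {1,3,5,6}; box has {1,5} → only 2 remains.
R1C4 = 3: row 1 has {1,2,4,5,6}; col 4 has {1,4,5}; box has {1,2,5} → only 3 remains.
R2C1 = 3: row 2 has {1,5}; col 1 has {6}; box has {1,2,4,6} → only 3 remains.
R2C3 = 4: row 2 has {1,3,5}; col 3 has {1,2,3,5,6}; box has {1,2,3,5} → only 4 remains.
R2C6 = 6: row 2 has {1,3,4,5}; col 6 has {1,2,3,4,5}; box has {1,4,5} → only 6 remains.
R3C1 = 5: row 3 has {1,2,4}; col 1 has {3,6}; box has {1,2,3,4,6} → only 5 remains.
R3C4 = 6: row 3 has {1,2,4,5}; col 4 has {1,3,4,5}; box has {1,2,3,4,5} → only 6 remains.
R3C5 = 3: row 3 has {1,2,4,5,6}; col 5 has {1,5}; box has {1,4,5,6} → only 3 remains.
R4C2 = 6: row 4 has {1,3,5}; col 2 has {1,2,3,4,5}; box has {3,5} → only 6 remains.
R4C4 = 2: row 4 has {1,3,5,6}; col 4 has {1,3,4,5,6}; box has {1,3,4,5,6} → only 2 remains.
R5C1 = 1: row 5 has {2,3,4,5}; col 1 has {3,5,6}; box has {3,5,6} → only 1 remains.
R5C5 = 6: row 5 has {1,2,3,4,5}; col 5 has {1,3,5}; box has {1,2,3,5} → only 6 remains.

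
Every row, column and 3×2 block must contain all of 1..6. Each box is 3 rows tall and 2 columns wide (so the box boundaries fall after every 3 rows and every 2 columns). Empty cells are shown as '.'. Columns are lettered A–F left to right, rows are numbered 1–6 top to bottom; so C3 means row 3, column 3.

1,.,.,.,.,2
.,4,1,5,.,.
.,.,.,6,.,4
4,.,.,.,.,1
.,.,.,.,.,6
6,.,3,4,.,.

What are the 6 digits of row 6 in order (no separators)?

C1 = 4: row 1 has {1,2}; col 3 has {1,3}; box has {1,5,6} → only 4 remains.
D1 = 3: row 1 has {1,2,4}; col 4 has {4,5,6}; box has {1,4,5,6} → only 3 remains.
F2 = 3: row 2 has {1,4,5}; col 6 has {1,2,4,6}; box has {2,4} → only 3 remains.
C3 = 2: row 3 has {4,6}; col 3 has {1,3,4}; box has {1,3,4,5,6} → only 2 remains.
D4 = 2: row 4 has {1,4}; col 4 has {3,4,5,6}; box has {3,4} → only 2 remains.
C5 = 5: row 5 has {6}; col 3 has {1,2,3,4}; box has {2,3,4} → only 5 remains.
D5 = 1: row 5 has {5,6}; col 4 has {2,3,4,5,6}; box has {2,3,4,5} → only 1 remains.
F6 = 5: row 6 has {3,4,6}; col 6 has {1,2,3,4,6}; box has {1,6} → only 5 remains.
A2 = 2: row 2 has {1,3,4,5}; col 1 has {1,4,6}; box has {1,4} → only 2 remains.
E2 = 6: row 2 has {1,2,3,4,5}; col 5 has {}; box has {2,3,4} → only 6 remains.
C4 = 6: row 4 has {1,2,4}; col 3 has {1,2,3,4,5}; box has {1,2,3,4,5} → only 6 remains.
E4 = 3: row 4 has {1,2,4,6}; col 5 has {6}; box has {1,5,6} → only 3 remains.
A5 = 3: row 5 has {1,5,6}; col 1 has {1,2,4,6}; box has {4,6} → only 3 remains.
B5 = 2: row 5 has {1,3,5,6}; col 2 has {4}; box has {3,4,6} → only 2 remains.
E5 = 4: row 5 has {1,2,3,5,6}; col 5 has {3,6}; box has {1,3,5,6} → only 4 remains.
B6 = 1: row 6 has {3,4,5,6}; col 2 has {2,4}; box has {2,3,4,6} → only 1 remains.
E6 = 2: row 6 has {1,3,4,5,6}; col 5 has {3,4,6}; box has {1,3,4,5,6} → only 2 remains.

613425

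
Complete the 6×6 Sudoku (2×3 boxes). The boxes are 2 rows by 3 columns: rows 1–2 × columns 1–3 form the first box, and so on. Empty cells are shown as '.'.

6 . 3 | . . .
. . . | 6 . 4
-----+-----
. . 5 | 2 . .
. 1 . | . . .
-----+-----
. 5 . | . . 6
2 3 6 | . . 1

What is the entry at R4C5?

R2C2 = 2 (sole candidate).
R2C3 = 1 (sole candidate).
R3C6 = 3 (sole candidate).
R4C6 = 5 (sole candidate).
R5C3 = 4 (sole candidate).
R5C4 = 3 (sole candidate).
R5C5 = 2 (sole candidate).
R1C2 = 4 (sole candidate).
R1C6 = 2 (sole candidate).
R2C1 = 5 (sole candidate).
R2C5 = 3 (sole candidate).
R3C1 = 4 (sole candidate).
R3C2 = 6 (sole candidate).
R3C5 = 1 (sole candidate).
R4C1 = 3 (sole candidate).
R4C3 = 2 (sole candidate).
R4C4 = 4 (sole candidate).
R4C5 = 6: row 4 has {1,2,3,4,5}; col 5 has {1,2,3}; box has {1,2,3,4,5} → only 6 remains.

6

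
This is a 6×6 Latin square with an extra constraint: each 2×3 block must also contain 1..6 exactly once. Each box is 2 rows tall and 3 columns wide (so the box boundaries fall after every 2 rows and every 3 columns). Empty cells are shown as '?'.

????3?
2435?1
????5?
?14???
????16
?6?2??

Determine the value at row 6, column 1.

3

row 1, column 2 = 5: row 1 has {3}; col 2 has {1,4,6}; box has {2,3,4} → only 5 remains.
row 2, column 5 = 6: row 2 has {1,2,3,4,5}; col 5 has {1,3,5}; box has {1,3,5} → only 6 remains.
row 4, column 5 = 2: row 4 has {1,4}; col 5 has {1,3,5,6}; box has {5} → only 2 remains.
row 4, column 6 = 3: row 4 has {1,2,4}; col 6 has {1,6}; box has {2,5} → only 3 remains.
row 6, column 5 = 4: row 6 has {2,6}; col 5 has {1,2,3,5,6}; box has {1,2,6} → only 4 remains.
row 6, column 6 = 5: row 6 has {2,4,6}; col 6 has {1,3,6}; box has {1,2,4,6} → only 5 remains.
row 1, column 4 = 4: row 1 has {3,5}; col 4 has {2,5}; box has {1,3,5,6} → only 4 remains.
row 1, column 6 = 2: row 1 has {3,4,5}; col 6 has {1,3,5,6}; box has {1,3,4,5,6} → only 2 remains.
row 3, column 6 = 4: row 3 has {5}; col 6 has {1,2,3,5,6}; box has {2,3,5} → only 4 remains.
row 4, column 4 = 6: row 4 has {1,2,3,4}; col 4 has {2,4,5}; box has {2,3,4,5} → only 6 remains.
row 5, column 4 = 3: row 5 has {1,6}; col 4 has {2,4,5,6}; box has {1,2,4,5,6} → only 3 remains.
row 6, column 3 = 1: row 6 has {2,4,5,6}; col 3 has {3,4}; box has {6} → only 1 remains.
row 1, column 3 = 6: row 1 has {2,3,4,5}; col 3 has {1,3,4}; box has {2,3,4,5} → only 6 remains.
row 3, column 3 = 2: row 3 has {4,5}; col 3 has {1,3,4,6}; box has {1,4} → only 2 remains.
row 3, column 4 = 1: row 3 has {2,4,5}; col 4 has {2,3,4,5,6}; box has {2,3,4,5,6} → only 1 remains.
row 4, column 1 = 5: row 4 has {1,2,3,4,6}; col 1 has {2}; box has {1,2,4} → only 5 remains.
row 5, column 1 = 4: row 5 has {1,3,6}; col 1 has {2,5}; box has {1,6} → only 4 remains.
row 5, column 2 = 2: row 5 has {1,3,4,6}; col 2 has {1,4,5,6}; box has {1,4,6} → only 2 remains.
row 5, column 3 = 5: row 5 has {1,2,3,4,6}; col 3 has {1,2,3,4,6}; box has {1,2,4,6} → only 5 remains.
row 6, column 1 = 3: row 6 has {1,2,4,5,6}; col 1 has {2,4,5}; box has {1,2,4,5,6} → only 3 remains.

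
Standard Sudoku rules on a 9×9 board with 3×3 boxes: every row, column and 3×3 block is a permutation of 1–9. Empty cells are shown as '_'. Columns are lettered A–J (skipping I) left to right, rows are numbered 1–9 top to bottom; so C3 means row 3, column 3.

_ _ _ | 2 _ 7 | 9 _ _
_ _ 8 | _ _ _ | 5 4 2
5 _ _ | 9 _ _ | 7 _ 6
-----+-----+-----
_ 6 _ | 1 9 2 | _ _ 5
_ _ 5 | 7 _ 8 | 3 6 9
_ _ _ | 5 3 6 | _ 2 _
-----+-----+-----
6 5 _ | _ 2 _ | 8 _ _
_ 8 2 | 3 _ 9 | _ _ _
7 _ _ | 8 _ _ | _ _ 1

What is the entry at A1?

D2 = 6 (sole candidate).
E2 = 1 (sole candidate).
F2 = 3 (sole candidate).
F3 = 4 (sole candidate).
G4 = 4 (sole candidate).
E5 = 4 (sole candidate).
G6 = 1 (sole candidate).
D7 = 4 (sole candidate).
F7 = 1 (sole candidate).
G8 = 6 (sole candidate).
F9 = 5 (sole candidate).
G9 = 2 (sole candidate).
A2 = 9 (sole candidate).
B2 = 7 (sole candidate).
E3 = 8 (sole candidate).
E8 = 7 (sole candidate).
H8 = 5 (sole candidate).
J8 = 4 (sole candidate).
E9 = 6 (sole candidate).
E1 = 5 (sole candidate).
A8 = 1 (sole candidate).
A5 = 2 (sole candidate).
B5 = 1 (sole candidate).
C1 = 6 (hidden single in row 1).
H1 = 1 (hidden single in row 1).
H3 = 3 (sole candidate).
H9 = 9 (sole candidate).
J1 = 8 (sole candidate).
B3 = 2 (sole candidate).
C3 = 1 (sole candidate).
J6 = 7 (sole candidate).
H7 = 7 (sole candidate).
J7 = 3 (sole candidate).
H4 = 8 (sole candidate).
C7 = 9 (sole candidate).
A4 = 3 (sole candidate).
C4 = 7 (sole candidate).
C6 = 4 (sole candidate).
C9 = 3 (sole candidate).
A1 = 4: row 1 has {1,2,5,6,7,8,9}; col 1 has {1,2,3,5,6,7,9}; box has {1,2,5,6,7,8,9} → only 4 remains.

4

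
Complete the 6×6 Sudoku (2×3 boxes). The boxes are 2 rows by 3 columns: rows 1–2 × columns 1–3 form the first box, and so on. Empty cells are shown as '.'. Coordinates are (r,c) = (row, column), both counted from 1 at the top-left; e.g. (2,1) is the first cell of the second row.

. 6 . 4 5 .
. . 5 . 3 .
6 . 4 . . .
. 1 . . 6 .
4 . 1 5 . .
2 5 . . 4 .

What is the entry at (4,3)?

3

(2,1) = 1 (sole candidate).
(5,2) = 3 (sole candidate).
(5,5) = 2 (sole candidate).
(5,6) = 6 (sole candidate).
(6,3) = 6 (sole candidate).
(1,1) = 3 (sole candidate).
(1,3) = 2 (sole candidate).
(1,6) = 1 (sole candidate).
(2,2) = 4 (sole candidate).
(2,6) = 2 (sole candidate).
(3,2) = 2 (sole candidate).
(3,5) = 1 (sole candidate).
(4,1) = 5 (sole candidate).
(4,3) = 3: row 4 has {1,5,6}; col 3 has {1,2,4,5,6}; box has {1,2,4,5,6} → only 3 remains.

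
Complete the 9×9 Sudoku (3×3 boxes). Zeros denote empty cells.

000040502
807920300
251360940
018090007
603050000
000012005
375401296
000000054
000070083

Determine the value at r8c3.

9

r1c1 = 9: row 1 has {2,4,5}; col 1 has {2,3,6,8}; box has {1,2,5,7,8} → only 9 remains.
r1c3 = 6: row 1 has {2,4,5,9}; col 3 has {1,3,5,7,8}; box has {1,2,5,7,8,9} → only 6 remains.
r2c2 = 4: row 2 has {2,3,7,8,9}; col 2 has {1,5,7}; box has {1,2,5,6,7,8,9} → only 4 remains.
r2c6 = 5: row 2 has {2,3,4,7,8,9}; col 6 has {1,2}; box has {2,3,4,6,9} → only 5 remains.
r2c9 = 1: row 2 has {2,3,4,5,7,8,9}; col 9 has {2,3,4,5,6,7}; box has {2,3,4,5,9} → only 1 remains.
r3c9 = 8: row 3 has {1,2,3,4,5,6,9}; col 9 has {1,2,3,4,5,6,7}; box has {1,2,3,4,5,9} → only 8 remains.
r4c4 = 6: row 4 has {1,7,8,9}; col 4 has {3,4,9}; box has {1,2,5,9} → only 6 remains.
r4c7 = 4: row 4 has {1,6,7,8,9}; col 7 has {2,3,5,9}; box has {5,7} → only 4 remains.
r5c9 = 9: row 5 has {3,5,6}; col 9 has {1,2,3,4,5,6,7,8}; box has {4,5,7} → only 9 remains.
r6c2 = 9: row 6 has {1,2,5}; col 2 has {1,4,5,7}; box has {1,3,6,8} → only 9 remains.
r6c3 = 4: row 6 has {1,2,5,9}; col 3 has {1,3,5,6,7,8}; box has {1,3,6,8,9} → only 4 remains.
r7c5 = 8: row 7 has {1,2,3,4,5,6,7,9}; col 5 has {1,2,4,5,6,7,9}; box has {1,4,7} → only 8 remains.
r8c1 = 1: row 8 has {4,5}; col 1 has {2,3,6,8,9}; box has {3,5,7} → only 1 remains.
r8c4 = 2: row 8 has {1,4,5}; col 4 has {3,4,6,9}; box has {1,4,7,8} → only 2 remains.
r8c5 = 3: row 8 has {1,2,4,5}; col 5 has {1,2,4,5,6,7,8,9}; box has {1,2,4,7,8} → only 3 remains.
r8c7 = 7: row 8 has {1,2,3,4,5}; col 7 has {2,3,4,5,9}; box has {2,3,4,5,6,8,9} → only 7 remains.
r9c1 = 4: row 9 has {3,7,8}; col 1 has {1,2,3,6,8,9}; box has {1,3,5,7} → only 4 remains.
r9c4 = 5: row 9 has {3,4,7,8}; col 4 has {2,3,4,6,9}; box has {1,2,3,4,7,8} → only 5 remains.
r9c7 = 1: row 9 has {3,4,5,7,8}; col 7 has {2,3,4,5,7,9}; box has {2,3,4,5,6,7,8,9} → only 1 remains.
r1c2 = 3: row 1 has {2,4,5,6,9}; col 2 has {1,4,5,7,9}; box has {1,2,4,5,6,7,8,9} → only 3 remains.
r1c8 = 7: row 1 has {2,3,4,5,6,9}; col 8 has {4,5,8,9}; box has {1,2,3,4,5,8,9} → only 7 remains.
r2c8 = 6: row 2 has {1,2,3,4,5,7,8,9}; col 8 has {4,5,7,8,9}; box has {1,2,3,4,5,7,8,9} → only 6 remains.
r3c6 = 7: row 3 has {1,2,3,4,5,6,8,9}; col 6 has {1,2,5}; box has {2,3,4,5,6,9} → only 7 remains.
r4c1 = 5: row 4 has {1,4,6,7,8,9}; col 1 has {1,2,3,4,6,8,9}; box has {1,3,4,6,8,9} → only 5 remains.
r4c6 = 3: row 4 has {1,4,5,6,7,8,9}; col 6 has {1,2,5,7}; box has {1,2,5,6,9} → only 3 remains.
r4c8 = 2: row 4 has {1,3,4,5,6,7,8,9}; col 8 has {4,5,6,7,8,9}; box has {4,5,7,9} → only 2 remains.
r5c2 = 2: row 5 has {3,5,6,9}; col 2 has {1,3,4,5,7,9}; box has {1,3,4,5,6,8,9} → only 2 remains.
r5c7 = 8: row 5 has {2,3,5,6,9}; col 7 has {1,2,3,4,5,7,9}; box has {2,4,5,7,9} → only 8 remains.
r5c8 = 1: row 5 has {2,3,5,6,8,9}; col 8 has {2,4,5,6,7,8,9}; box has {2,4,5,7,8,9} → only 1 remains.
r6c1 = 7: row 6 has {1,2,4,5,9}; col 1 has {1,2,3,4,5,6,8,9}; box has {1,2,3,4,5,6,8,9} → only 7 remains.
r6c4 = 8: row 6 has {1,2,4,5,7,9}; col 4 has {2,3,4,5,6,9}; box has {1,2,3,5,6,9} → only 8 remains.
r6c7 = 6: row 6 has {1,2,4,5,7,8,9}; col 7 has {1,2,3,4,5,7,8,9}; box has {1,2,4,5,7,8,9} → only 6 remains.
r6c8 = 3: row 6 has {1,2,4,5,6,7,8,9}; col 8 has {1,2,4,5,6,7,8,9}; box has {1,2,4,5,6,7,8,9} → only 3 remains.
r8c3 = 9: row 8 has {1,2,3,4,5,7}; col 3 has {1,3,4,5,6,7,8}; box has {1,3,4,5,7} → only 9 remains.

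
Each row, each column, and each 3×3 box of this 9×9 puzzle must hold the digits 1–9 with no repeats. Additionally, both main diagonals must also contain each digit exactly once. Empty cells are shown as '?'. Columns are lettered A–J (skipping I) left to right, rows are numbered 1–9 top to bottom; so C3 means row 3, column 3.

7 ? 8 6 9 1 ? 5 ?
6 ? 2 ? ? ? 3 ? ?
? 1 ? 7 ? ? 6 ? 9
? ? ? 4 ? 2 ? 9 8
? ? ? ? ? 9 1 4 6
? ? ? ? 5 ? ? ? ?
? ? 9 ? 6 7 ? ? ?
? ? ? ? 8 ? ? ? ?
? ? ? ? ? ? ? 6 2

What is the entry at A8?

2

J1 = 4 (sole candidate).
E2 = 4 (sole candidate).
E5 = 3 (sole candidate).
H8 = 1 (sole candidate).
E9 = 1 (sole candidate).
B1 = 3 (sole candidate).
G1 = 2 (sole candidate).
C3 = 5 (sole candidate).
E3 = 2 (sole candidate).
H3 = 8 (sole candidate).
E4 = 7 (sole candidate).
G4 = 5 (sole candidate).
C5 = 7 (sole candidate).
D5 = 8 (sole candidate).
D6 = 1 (sole candidate).
F6 = 6 (sole candidate).
G6 = 7 (sole candidate).
J6 = 3 (sole candidate).
G7 = 8 (sole candidate).
H7 = 3 (sole candidate).
J7 = 5 (sole candidate).
J8 = 7 (sole candidate).
B2 = 9 (sole candidate).
D2 = 5 (sole candidate).
F2 = 8 (sole candidate).
H2 = 7 (sole candidate).
J2 = 1 (sole candidate).
A3 = 4 (sole candidate).
F3 = 3 (sole candidate).
B4 = 6 (sole candidate).
C6 = 4 (sole candidate).
H6 = 2 (sole candidate).
D7 = 2 (sole candidate).
B8 = 5 (sole candidate).
F8 = 4 (sole candidate).
G8 = 9 (sole candidate).
A9 = 8 (sole candidate).
C9 = 3 (sole candidate).
D9 = 9 (sole candidate).
F9 = 5 (sole candidate).
G9 = 4 (sole candidate).
C4 = 1 (sole candidate).
B5 = 2 (sole candidate).
A6 = 9 (sole candidate).
B6 = 8 (sole candidate).
A7 = 1 (sole candidate).
B7 = 4 (sole candidate).
A8 = 2: row 8 has {1,4,5,7,8,9}; col 1 has {1,4,6,7,8,9}; box has {1,3,4,5,8,9} → only 2 remains.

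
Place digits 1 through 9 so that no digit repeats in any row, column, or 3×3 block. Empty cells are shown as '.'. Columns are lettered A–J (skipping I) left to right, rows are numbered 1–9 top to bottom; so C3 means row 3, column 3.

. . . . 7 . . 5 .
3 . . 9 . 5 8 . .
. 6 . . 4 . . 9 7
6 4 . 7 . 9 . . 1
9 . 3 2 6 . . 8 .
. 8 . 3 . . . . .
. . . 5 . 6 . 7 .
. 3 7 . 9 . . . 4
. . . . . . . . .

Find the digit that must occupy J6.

J5 = 5 (sole candidate).
B2 = 7 (hidden single in row 2).
B5 = 1 (sole candidate).
F5 = 4 (sole candidate).
G5 = 7 (sole candidate).
F6 = 1 (sole candidate).
E6 = 5 (sole candidate).
E4 = 8 (sole candidate).
C6 = 2 (sole candidate).
C4 = 5 (sole candidate).
A6 = 7 (sole candidate).
A3 = 5 (hidden single in row 3).
G8 = 5 (hidden single in row 8).
H8 = 6 (hidden single in row 8).
H6 = 4 (sole candidate).
C2 = 4 (hidden single in row 2).
J2 = 6 (hidden single in row 2).
J6 = 9: row 6 has {1,2,3,4,5,7,8}; col 9 has {1,4,5,6,7}; box has {1,4,5,7,8} → only 9 remains.

9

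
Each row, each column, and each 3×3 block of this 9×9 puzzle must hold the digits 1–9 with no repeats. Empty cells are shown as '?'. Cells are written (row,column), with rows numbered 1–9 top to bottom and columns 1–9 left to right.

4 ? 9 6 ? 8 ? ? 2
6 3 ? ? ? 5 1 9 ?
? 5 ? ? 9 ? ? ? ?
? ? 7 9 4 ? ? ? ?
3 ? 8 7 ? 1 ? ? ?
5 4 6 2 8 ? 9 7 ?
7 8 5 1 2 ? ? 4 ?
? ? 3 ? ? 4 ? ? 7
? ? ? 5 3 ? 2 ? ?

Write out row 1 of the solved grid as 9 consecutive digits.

(2,3) = 2: row 2 has {1,3,5,6,9}; col 3 has {3,5,6,7,8,9}; box has {3,4,5,6,9} → only 2 remains.
(2,4) = 4: row 2 has {1,2,3,5,6,9}; col 4 has {1,2,5,6,7,9}; box has {5,6,8,9} → only 4 remains.
(2,5) = 7: row 2 has {1,2,3,4,5,6,9}; col 5 has {2,3,4,8,9}; box has {4,5,6,8,9} → only 7 remains.
(2,9) = 8: row 2 has {1,2,3,4,5,6,7,9}; col 9 has {2,7}; box has {1,2,9} → only 8 remains.
(3,3) = 1: row 3 has {5,9}; col 3 has {2,3,5,6,7,8,9}; box has {2,3,4,5,6,9} → only 1 remains.
(3,4) = 3: row 3 has {1,5,9}; col 4 has {1,2,4,5,6,7,9}; box has {4,5,6,7,8,9} → only 3 remains.
(3,6) = 2: row 3 has {1,3,5,9}; col 6 has {1,4,5,8}; box has {3,4,5,6,7,8,9} → only 2 remains.
(3,8) = 6: row 3 has {1,2,3,5,9}; col 8 has {4,7,9}; box has {1,2,8,9} → only 6 remains.
(3,9) = 4: row 3 has {1,2,3,5,6,9}; col 9 has {2,7,8}; box has {1,2,6,8,9} → only 4 remains.
(6,6) = 3: row 6 has {2,4,5,6,7,8,9}; col 6 has {1,2,4,5,8}; box has {1,2,4,7,8,9} → only 3 remains.
(6,9) = 1: row 6 has {2,3,4,5,6,7,8,9}; col 9 has {2,4,7,8}; box has {7,9} → only 1 remains.
(8,4) = 8: row 8 has {3,4,7}; col 4 has {1,2,3,4,5,6,7,9}; box has {1,2,3,4,5} → only 8 remains.
(8,5) = 6: row 8 has {3,4,7,8}; col 5 has {2,3,4,7,8,9}; box has {1,2,3,4,5,8} → only 6 remains.
(8,7) = 5: row 8 has {3,4,6,7,8}; col 7 has {1,2,9}; box has {2,4,7} → only 5 remains.
(8,8) = 1: row 8 has {3,4,5,6,7,8}; col 8 has {4,6,7,9}; box has {2,4,5,7} → only 1 remains.
(9,3) = 4: row 9 has {2,3,5}; col 3 has {1,2,3,5,6,7,8,9}; box has {3,5,7,8} → only 4 remains.
(9,8) = 8: row 9 has {2,3,4,5}; col 8 has {1,4,6,7,9}; box has {1,2,4,5,7} → only 8 remains.
(1,2) = 7: row 1 has {2,4,6,8,9}; col 2 has {3,4,5,8}; box has {1,2,3,4,5,6,9} → only 7 remains.
(1,5) = 1: row 1 has {2,4,6,7,8,9}; col 5 has {2,3,4,6,7,8,9}; box has {2,3,4,5,6,7,8,9} → only 1 remains.
(1,7) = 3: row 1 has {1,2,4,6,7,8,9}; col 7 has {1,2,5,9}; box has {1,2,4,6,8,9} → only 3 remains.
(1,8) = 5: row 1 has {1,2,3,4,6,7,8,9}; col 8 has {1,4,6,7,8,9}; box has {1,2,3,4,6,8,9} → only 5 remains.

479618352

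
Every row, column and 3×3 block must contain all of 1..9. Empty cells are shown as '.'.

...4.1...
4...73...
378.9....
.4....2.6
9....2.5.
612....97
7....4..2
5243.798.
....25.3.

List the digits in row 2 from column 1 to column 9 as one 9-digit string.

row 1, column 1 = 2 (sole candidate).
row 3, column 6 = 6 (sole candidate).
row 4, column 1 = 8 (sole candidate).
row 4, column 6 = 9 (sole candidate).
row 4, column 8 = 1 (sole candidate).
row 5, column 2 = 3 (sole candidate).
row 5, column 3 = 7 (sole candidate).
row 6, column 6 = 8 (sole candidate).
row 7, column 8 = 6 (sole candidate).
row 8, column 9 = 1 (sole candidate).
row 9, column 1 = 1 (sole candidate).
row 9, column 9 = 4 (sole candidate).
row 1, column 8 = 7 (sole candidate).
row 2, column 8 = 2: row 2 has {3,4,7}; col 8 has {1,3,5,6,7,8,9}; box has {7} → only 2 remains.
row 3, column 8 = 4 (sole candidate).
row 3, column 9 = 5 (sole candidate).
row 4, column 3 = 5 (sole candidate).
row 4, column 4 = 7 (sole candidate).
row 4, column 5 = 3 (sole candidate).
row 5, column 9 = 8 (sole candidate).
row 6, column 4 = 5 (sole candidate).
row 6, column 5 = 4 (sole candidate).
row 6, column 7 = 3 (sole candidate).
row 7, column 7 = 5 (sole candidate).
row 8, column 5 = 6 (sole candidate).
row 9, column 7 = 7 (sole candidate).
row 2, column 4 = 8: row 2 has {2,3,4,7}; col 4 has {3,4,5,7}; box has {1,3,4,6,7,9} → only 8 remains.
row 2, column 9 = 9: row 2 has {2,3,4,7,8}; col 9 has {1,2,4,5,6,7,8}; box has {2,4,5,7} → only 9 remains.
row 3, column 4 = 2 (sole candidate).
row 3, column 7 = 1 (sole candidate).
row 5, column 5 = 1 (sole candidate).
row 5, column 7 = 4 (sole candidate).
row 7, column 5 = 8 (sole candidate).
row 9, column 4 = 9 (sole candidate).
row 1, column 5 = 5 (sole candidate).
row 1, column 9 = 3 (sole candidate).
row 2, column 7 = 6: row 2 has {2,3,4,7,8,9}; col 7 has {1,2,3,4,5,7,9}; box has {1,2,3,4,5,7,9} → only 6 remains.
row 5, column 4 = 6 (sole candidate).
row 7, column 2 = 9 (sole candidate).
row 7, column 3 = 3 (sole candidate).
row 7, column 4 = 1 (sole candidate).
row 9, column 3 = 6 (sole candidate).
row 1, column 2 = 6 (sole candidate).
row 1, column 3 = 9 (sole candidate).
row 1, column 7 = 8 (sole candidate).
row 2, column 2 = 5: row 2 has {2,3,4,6,7,8,9}; col 2 has {1,2,3,4,6,7,9}; box has {2,3,4,6,7,8,9} → only 5 remains.
row 2, column 3 = 1: row 2 has {2,3,4,5,6,7,8,9}; col 3 has {2,3,4,5,6,7,8,9}; box has {2,3,4,5,6,7,8,9} → only 1 remains.

451873629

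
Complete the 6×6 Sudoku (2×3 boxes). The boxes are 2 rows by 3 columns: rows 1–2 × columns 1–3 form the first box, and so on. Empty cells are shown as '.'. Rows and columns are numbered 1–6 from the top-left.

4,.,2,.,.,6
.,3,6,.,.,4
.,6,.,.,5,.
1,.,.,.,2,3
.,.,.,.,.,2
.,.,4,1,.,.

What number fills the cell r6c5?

r2c1 = 5 (sole candidate).
r2c4 = 2 (sole candidate).
r2c5 = 1 (sole candidate).
r3c3 = 3 (sole candidate).
r3c4 = 4 (sole candidate).
r3c6 = 1 (sole candidate).
r4c3 = 5 (sole candidate).
r4c4 = 6 (sole candidate).
r5c3 = 1 (sole candidate).
r6c6 = 5 (sole candidate).
r1c2 = 1 (sole candidate).
r1c5 = 3 (sole candidate).
r3c1 = 2 (sole candidate).
r4c2 = 4 (sole candidate).
r5c2 = 5 (sole candidate).
r5c4 = 3 (sole candidate).
r6c2 = 2 (sole candidate).
r6c5 = 6: row 6 has {1,2,4,5}; col 5 has {1,2,3,5}; box has {1,2,3,5} → only 6 remains.

6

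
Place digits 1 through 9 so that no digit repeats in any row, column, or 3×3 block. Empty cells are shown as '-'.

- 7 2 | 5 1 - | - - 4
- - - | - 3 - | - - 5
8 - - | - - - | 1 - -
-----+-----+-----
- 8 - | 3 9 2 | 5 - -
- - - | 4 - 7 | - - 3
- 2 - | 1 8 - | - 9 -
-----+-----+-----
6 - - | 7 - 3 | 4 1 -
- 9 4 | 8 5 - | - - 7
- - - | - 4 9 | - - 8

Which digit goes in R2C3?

R5C5 = 6: row 5 has {3,4,7}; col 5 has {1,3,4,5,8,9}; box has {1,2,3,4,7,8,9} → only 6 remains.
R6C6 = 5: row 6 has {1,2,8,9}; col 6 has {2,3,7,9}; box has {1,2,3,4,6,7,8,9} → only 5 remains.
R6C9 = 6: row 6 has {1,2,5,8,9}; col 9 has {3,4,5,7,8}; box has {3,5,9} → only 6 remains.
R7C2 = 5: row 7 has {1,3,4,6,7}; col 2 has {2,7,8,9}; box has {4,6,9} → only 5 remains.
R7C3 = 8: row 7 has {1,3,4,5,6,7}; col 3 has {2,4}; box has {4,5,6,9} → only 8 remains.
R7C5 = 2: row 7 has {1,3,4,5,6,7,8}; col 5 has {1,3,4,5,6,8,9}; box has {3,4,5,7,8,9} → only 2 remains.
R7C9 = 9: row 7 has {1,2,3,4,5,6,7,8}; col 9 has {3,4,5,6,7,8}; box has {1,4,7,8} → only 9 remains.
R9C4 = 6: row 9 has {4,8,9}; col 4 has {1,3,4,5,7,8}; box has {2,3,4,5,7,8,9} → only 6 remains.
R3C5 = 7: row 3 has {1,8}; col 5 has {1,2,3,4,5,6,8,9}; box has {1,3,5} → only 7 remains.
R3C9 = 2: row 3 has {1,7,8}; col 9 has {3,4,5,6,7,8,9}; box has {1,4,5} → only 2 remains.
R4C9 = 1: row 4 has {2,3,5,8,9}; col 9 has {2,3,4,5,6,7,8,9}; box has {3,5,6,9} → only 1 remains.
R5C2 = 1: row 5 has {3,4,6,7}; col 2 has {2,5,7,8,9}; box has {2,8} → only 1 remains.
R6C7 = 7: row 6 has {1,2,5,6,8,9}; col 7 has {1,4,5}; box has {1,3,5,6,9} → only 7 remains.
R8C6 = 1: row 8 has {4,5,7,8,9}; col 6 has {2,3,5,7,9}; box has {2,3,4,5,6,7,8,9} → only 1 remains.
R9C2 = 3: row 9 has {4,6,8,9}; col 2 has {1,2,5,7,8,9}; box has {4,5,6,8,9} → only 3 remains.
R9C7 = 2: row 9 has {3,4,6,8,9}; col 7 has {1,4,5,7}; box has {1,4,7,8,9} → only 2 remains.
R9C8 = 5: row 9 has {2,3,4,6,8,9}; col 8 has {1,9}; box has {1,2,4,7,8,9} → only 5 remains.
R3C4 = 9: row 3 has {1,2,7,8}; col 4 has {1,3,4,5,6,7,8}; box has {1,3,5,7} → only 9 remains.
R4C8 = 4: row 4 has {1,2,3,5,8,9}; col 8 has {1,5,9}; box has {1,3,5,6,7,9} → only 4 remains.
R5C7 = 8: row 5 has {1,3,4,6,7}; col 7 has {1,2,4,5,7}; box has {1,3,4,5,6,7,9} → only 8 remains.
R5C8 = 2: row 5 has {1,3,4,6,7,8}; col 8 has {1,4,5,9}; box has {1,3,4,5,6,7,8,9} → only 2 remains.
R6C3 = 3: row 6 has {1,2,5,6,7,8,9}; col 3 has {2,4,8}; box has {1,2,8} → only 3 remains.
R8C1 = 2: row 8 has {1,4,5,7,8,9}; col 1 has {6,8}; box has {3,4,5,6,8,9} → only 2 remains.
R2C4 = 2: row 2 has {3,5}; col 4 has {1,3,4,5,6,7,8,9}; box has {1,3,5,7,9} → only 2 remains.
R4C1 = 7: row 4 has {1,2,3,4,5,8,9}; col 1 has {2,6,8}; box has {1,2,3,8} → only 7 remains.
R4C3 = 6: row 4 has {1,2,3,4,5,7,8,9}; col 3 has {2,3,4,8}; box has {1,2,3,7,8} → only 6 remains.
R6C1 = 4: row 6 has {1,2,3,5,6,7,8,9}; col 1 has {2,6,7,8}; box has {1,2,3,6,7,8} → only 4 remains.
R9C1 = 1: row 9 has {2,3,4,5,6,8,9}; col 1 has {2,4,6,7,8}; box has {2,3,4,5,6,8,9} → only 1 remains.
R9C3 = 7: row 9 has {1,2,3,4,5,6,8,9}; col 3 has {2,3,4,6,8}; box has {1,2,3,4,5,6,8,9} → only 7 remains.
R2C1 = 9: row 2 has {2,3,5}; col 1 has {1,2,4,6,7,8}; box has {2,7,8} → only 9 remains.
R2C3 = 1: row 2 has {2,3,5,9}; col 3 has {2,3,4,6,7,8}; box has {2,7,8,9} → only 1 remains.

1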